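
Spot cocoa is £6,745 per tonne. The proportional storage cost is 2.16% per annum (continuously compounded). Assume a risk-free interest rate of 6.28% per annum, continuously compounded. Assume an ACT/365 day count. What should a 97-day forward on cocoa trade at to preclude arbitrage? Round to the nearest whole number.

Net carry = r + u − y = 0.0628 + 0.0216 − 0.0000 = 0.0844
F = S·e^((r+u−y)T) = 6745 · e^(0.0844 × 97/365) = 6745 · e^0.022430
= 6745 × 1.022683 = £6,898 per tonne

£6,898 per tonne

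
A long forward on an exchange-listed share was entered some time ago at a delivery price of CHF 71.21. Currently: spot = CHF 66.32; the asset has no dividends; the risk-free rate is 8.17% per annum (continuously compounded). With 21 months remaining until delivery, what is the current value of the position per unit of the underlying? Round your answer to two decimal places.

Current fair forward for the remaining 21 months: F = S·e^(r·T), r = 0.0817
F = 66.32 · e^(0.0817 × 21/12) = 66.32 × 1.153701 = 76.5135
Value of long forward = (F − K)·e^(−rT) = (76.5135 − 71.21) · e^(−0.0817·21/12)
= 5.3035 × 0.866776 = 4.60

CHF 4.60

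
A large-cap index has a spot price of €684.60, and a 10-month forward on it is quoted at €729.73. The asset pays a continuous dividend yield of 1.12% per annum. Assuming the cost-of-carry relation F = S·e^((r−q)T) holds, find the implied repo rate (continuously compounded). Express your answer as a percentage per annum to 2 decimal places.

8.78%

From F = S·e^((r−q)T): (r − q) = ln(F/S)/T
ln(729.73/684.60) = ln(1.065922) = 0.063840
(r − q) = 0.063840 / (10/12) = 0.076608
r = ln(F/S)/T + q = 0.076608 + 0.0112 = 0.087808
r = 8.78%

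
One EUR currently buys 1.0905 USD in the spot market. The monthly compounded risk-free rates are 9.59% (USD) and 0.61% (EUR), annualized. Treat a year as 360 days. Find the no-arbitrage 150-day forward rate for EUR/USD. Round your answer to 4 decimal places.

By covered interest parity, F = S · (1+r_USD/12)^(12T) / (1+r_EUR/12)^(12T)
= 1.0905 × 1.040602 / 1.002544 = 1.0905 × 1.037961
F = 1.1319 USD per EUR

1.1319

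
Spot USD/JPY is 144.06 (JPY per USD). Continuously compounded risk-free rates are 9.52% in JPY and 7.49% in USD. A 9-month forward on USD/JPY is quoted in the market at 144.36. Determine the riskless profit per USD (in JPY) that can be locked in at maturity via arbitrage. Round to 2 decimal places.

1.91 per USD (in JPY)

Fair forward: F* = S·e^(carry·T), with carry = (r_JPY − r_USD) = 0.0952 − 0.0749 = 0.0203
F* = 144.06 · e^(0.0203 × 9/12) = 144.06 · e^0.015225 = 144.06 × 1.015341 = 146.2700
Market 144.36 < fair 146.2700: forward underpriced → reverse cash-and-carry (short spot, go long the forward).
At maturity, profit = |F_mkt − F*| = |144.36 − 146.2700| = 1.91 per USD (in JPY)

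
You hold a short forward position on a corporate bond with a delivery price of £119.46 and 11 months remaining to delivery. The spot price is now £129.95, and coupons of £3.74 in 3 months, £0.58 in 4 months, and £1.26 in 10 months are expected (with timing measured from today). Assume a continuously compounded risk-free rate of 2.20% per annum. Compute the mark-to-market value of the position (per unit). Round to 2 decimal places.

-£7.34

PV(remaining coupons) I = 3.74·e^(−0.0220·3/12) + 0.58·e^(−0.0220·4/12) + 1.26·e^(−0.0220·10/12) = 5.5324
Current forward F = (S − I)·e^(rT) = (129.95 − 5.5324)·e^(0.0220·11/12) = 124.4176 × 1.020371 = 126.9521
Value (long) = (F − K)·e^(−rT) = (126.9521 − 119.46) × 0.980035 = 7.3425
Short position value = −(long value) = -£7.34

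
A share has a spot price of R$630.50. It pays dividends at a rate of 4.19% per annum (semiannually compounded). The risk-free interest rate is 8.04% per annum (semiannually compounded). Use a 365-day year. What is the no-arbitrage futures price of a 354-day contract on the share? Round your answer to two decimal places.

F = S · (1+r/2)^(2T) / (1+q/2)^(2T)
= 630.50 × 1.079449 / 1.041037 = 630.50 × 1.036898
F = R$653.76

R$653.76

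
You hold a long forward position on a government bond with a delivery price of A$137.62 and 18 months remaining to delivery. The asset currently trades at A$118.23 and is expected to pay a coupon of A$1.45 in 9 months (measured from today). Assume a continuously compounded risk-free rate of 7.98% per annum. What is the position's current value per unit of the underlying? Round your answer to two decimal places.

-A$5.23

PV(remaining coupons) I = 1.45·e^(−0.0798·9/12) = 1.3658
Current forward F = (S − I)·e^(rT) = (118.23 − 1.3658)·e^(0.0798·18/12) = 116.8642 × 1.127159 = 131.7245
Value (long) = (F − K)·e^(−rT) = (131.7245 − 137.62) × 0.887187 = -5.2304
Value = -A$5.23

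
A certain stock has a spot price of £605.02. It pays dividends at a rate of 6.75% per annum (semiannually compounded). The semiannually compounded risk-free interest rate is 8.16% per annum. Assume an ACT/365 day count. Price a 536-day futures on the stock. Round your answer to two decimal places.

£617.22

F = S · (1+r/2)^(2T) / (1+q/2)^(2T)
= 605.02 × 1.124624 / 1.102397 = 605.02 × 1.020162
F = £617.22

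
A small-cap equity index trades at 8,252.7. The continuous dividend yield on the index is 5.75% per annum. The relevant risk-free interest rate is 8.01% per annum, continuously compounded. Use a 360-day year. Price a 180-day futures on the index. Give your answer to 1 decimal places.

F = S·e^((r − q)T) = 8252.7 · e^((0.0801 − 0.0575) × 180/360)
= 8252.7 · e^0.011300 = 8252.7 × 1.011364
F = 8,346.5

8,346.5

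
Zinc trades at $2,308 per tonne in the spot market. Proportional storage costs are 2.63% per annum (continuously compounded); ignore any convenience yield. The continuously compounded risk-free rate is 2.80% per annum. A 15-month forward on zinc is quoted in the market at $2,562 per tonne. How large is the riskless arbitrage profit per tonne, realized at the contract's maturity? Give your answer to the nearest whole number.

$92 per tonne

Fair forward: F* = S·e^(carry·T), with carry = (r + u) = 0.0280 + 0.0263 = 0.0543
F* = 2308 · e^(0.0543 × 15/12) = 2308 · e^0.067875 = 2308 × 1.070232 = $2470.0955
Market $2562 > fair $2470.0955: forward overpriced → cash-and-carry (buy spot, short the forward).
At maturity, profit = |F_mkt − F*| = |2562 − 2470.0955| = $92 per tonne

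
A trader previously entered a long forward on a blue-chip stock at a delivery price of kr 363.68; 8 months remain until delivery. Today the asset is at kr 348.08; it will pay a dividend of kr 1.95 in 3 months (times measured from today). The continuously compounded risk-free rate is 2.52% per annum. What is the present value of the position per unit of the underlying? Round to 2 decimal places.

PV(remaining dividends) I = 1.95·e^(−0.0252·3/12) = 1.9378
Current forward F = (S − I)·e^(rT) = (348.08 − 1.9378)·e^(0.0252·8/12) = 346.1422 × 1.016942 = 352.0065
Value (long) = (F − K)·e^(−rT) = (352.0065 − 363.68) × 0.983340 = -11.4790
Value = -kr 11.48

-kr 11.48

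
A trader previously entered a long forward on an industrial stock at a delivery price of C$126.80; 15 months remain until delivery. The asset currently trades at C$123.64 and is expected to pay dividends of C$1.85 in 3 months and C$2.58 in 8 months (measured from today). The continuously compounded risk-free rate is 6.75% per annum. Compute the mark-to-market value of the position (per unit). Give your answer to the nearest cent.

PV(remaining dividends) I = 1.85·e^(−0.0675·3/12) + 2.58·e^(−0.0675·8/12) = 4.2855
Current forward F = (S − I)·e^(rT) = (123.64 − 4.2855)·e^(0.0675·15/12) = 119.3545 × 1.088037 = 129.8621
Value (long) = (F − K)·e^(−rT) = (129.8621 − 126.80) × 0.919087 = 2.8143
Value = C$2.81

C$2.81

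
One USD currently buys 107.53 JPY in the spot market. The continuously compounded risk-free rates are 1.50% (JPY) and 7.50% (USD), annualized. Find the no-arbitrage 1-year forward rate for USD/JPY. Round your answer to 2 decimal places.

101.27

F = S·e^((r_JPY − r_USD)T) = 107.53 · e^((0.0150 − 0.0750) × 12/12)
= 107.53 · e^-0.060000 = 107.53 × 0.941765
F = 101.27 JPY per USD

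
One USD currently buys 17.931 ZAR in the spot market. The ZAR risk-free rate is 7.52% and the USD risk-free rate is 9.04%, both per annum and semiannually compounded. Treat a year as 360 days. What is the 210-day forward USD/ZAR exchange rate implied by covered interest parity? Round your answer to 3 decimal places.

By covered interest parity, F = S · (1+r_ZAR/2)^(2T) / (1+r_USD/2)^(2T)
= 17.931 × 1.044003 / 1.052930 = 17.931 × 0.991522
F = 17.779 ZAR per USD

17.779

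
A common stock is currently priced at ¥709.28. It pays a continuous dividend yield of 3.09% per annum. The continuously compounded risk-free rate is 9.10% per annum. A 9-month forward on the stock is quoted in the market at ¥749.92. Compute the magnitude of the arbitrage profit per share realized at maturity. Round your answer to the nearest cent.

¥7.94 per share

Fair forward: F* = S·e^(carry·T), with carry = (r − q) = 0.0910 − 0.0309 = 0.0601
F* = 709.28 · e^(0.0601 × 9/12) = 709.28 · e^0.045075 = 709.28 × 1.046106 = ¥741.9821
Market ¥749.92 > fair ¥741.9821: forward overpriced → cash-and-carry (buy spot, short the forward).
At maturity, profit = |F_mkt − F*| = |749.92 − 741.9821| = ¥7.94 per share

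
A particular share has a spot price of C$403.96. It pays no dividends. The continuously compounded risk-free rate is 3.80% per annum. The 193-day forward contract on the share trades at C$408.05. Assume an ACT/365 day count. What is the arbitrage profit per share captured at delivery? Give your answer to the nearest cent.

Fair forward: F* = S·e^(carry·T), with carry = r = 0.0380
F* = 403.96 · e^(0.0380 × 193/365) = 403.96 · e^0.020093 = 403.96 × 1.020296 = C$412.1588
Market C$408.05 < fair C$412.1588: forward underpriced → reverse cash-and-carry (short spot, go long the forward).
At maturity, profit = |F_mkt − F*| = |408.05 − 412.1588| = C$4.11 per share

C$4.11 per share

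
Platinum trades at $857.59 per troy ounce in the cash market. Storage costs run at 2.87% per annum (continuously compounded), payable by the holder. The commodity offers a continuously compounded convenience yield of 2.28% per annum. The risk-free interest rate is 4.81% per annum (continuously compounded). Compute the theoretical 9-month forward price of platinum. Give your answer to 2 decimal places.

Net carry = r + u − y = 0.0481 + 0.0287 − 0.0228 = 0.0540
F = S·e^((r+u−y)T) = 857.59 · e^(0.0540 × 9/12) = 857.59 · e^0.040500
= 857.59 × 1.041331 = $893.04 per troy ounce

$893.04 per troy ounce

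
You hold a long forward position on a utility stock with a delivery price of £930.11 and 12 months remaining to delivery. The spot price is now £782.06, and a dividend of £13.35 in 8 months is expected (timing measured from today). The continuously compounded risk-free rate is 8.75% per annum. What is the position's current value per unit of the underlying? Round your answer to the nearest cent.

PV(remaining dividends) I = 13.35·e^(−0.0875·8/12) = 12.5935
Current forward F = (S − I)·e^(rT) = (782.06 − 12.5935)·e^(0.0875·12/12) = 769.4665 × 1.091442 = 839.8281
Value (long) = (F − K)·e^(−rT) = (839.8281 − 930.11) × 0.916219 = -82.7180
Value = -£82.72

-£82.72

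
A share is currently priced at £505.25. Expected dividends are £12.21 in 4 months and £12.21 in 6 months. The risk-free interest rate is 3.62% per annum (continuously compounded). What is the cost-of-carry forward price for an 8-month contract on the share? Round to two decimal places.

PV(dividends) I = 12.21·e^(−0.0362·4/12) + 12.21·e^(−0.0362·6/12)
I = 12.0636 + 11.9910 = 24.0546
F = (S − I)·e^(rT) = (505.25 − 24.0546) · e^(0.0362·8/12)
= 481.1954 · e^0.024133 = 481.1954 × 1.024427 = £492.95

£492.95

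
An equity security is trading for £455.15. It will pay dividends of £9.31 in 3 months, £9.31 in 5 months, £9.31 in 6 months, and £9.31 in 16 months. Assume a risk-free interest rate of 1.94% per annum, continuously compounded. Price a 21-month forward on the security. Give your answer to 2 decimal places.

£432.80

PV(dividends) I = 9.31·e^(−0.0194·3/12) + 9.31·e^(−0.0194·5/12) + 9.31·e^(−0.0194·6/12) + 9.31·e^(−0.0194·16/12)
I = 9.2650 + 9.2350 + 9.2201 + 9.0723 = 36.7924
F = (S − I)·e^(rT) = (455.15 − 36.7924) · e^(0.0194·21/12)
= 418.3576 · e^0.033950 = 418.3576 × 1.034533 = £432.80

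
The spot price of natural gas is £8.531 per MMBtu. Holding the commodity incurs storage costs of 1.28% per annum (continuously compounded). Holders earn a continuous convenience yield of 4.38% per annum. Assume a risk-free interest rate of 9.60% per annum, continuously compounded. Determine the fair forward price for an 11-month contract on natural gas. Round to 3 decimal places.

£9.055 per MMBtu

Net carry = r + u − y = 0.0960 + 0.0128 − 0.0438 = 0.0650
F = S·e^((r+u−y)T) = 8.531 · e^(0.0650 × 11/12) = 8.531 · e^0.059583
= 8.531 × 1.061394 = £9.055 per MMBtu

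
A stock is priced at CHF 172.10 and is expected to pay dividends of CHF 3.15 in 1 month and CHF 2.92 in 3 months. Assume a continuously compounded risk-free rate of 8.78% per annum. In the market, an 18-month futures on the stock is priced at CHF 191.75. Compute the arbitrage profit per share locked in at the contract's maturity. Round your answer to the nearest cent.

PV(dividends) I = 3.15·e^(−0.0878·1/12) + 2.92·e^(−0.0878·3/12) = 5.9836
Fair futures F* = (S − I)·e^(rT) = (172.10 − 5.9836)·e^0.131700 = 166.1164 × 1.140766 = 189.4999
Market CHF 191.75 > fair 189.4999: forward overpriced → cash-and-carry (borrow at r, buy the stock and collect the dividends, short the forward).
Profit at T = |F_mkt − F*| = |191.75 − 189.4999| = CHF 2.25 per share

CHF 2.25 per share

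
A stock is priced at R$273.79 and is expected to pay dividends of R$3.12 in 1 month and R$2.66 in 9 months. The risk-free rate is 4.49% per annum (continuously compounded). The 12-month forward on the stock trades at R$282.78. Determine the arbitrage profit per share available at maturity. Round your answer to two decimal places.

R$2.36 per share

PV(dividends) I = 3.12·e^(−0.0449·1/12) + 2.66·e^(−0.0449·9/12) = 5.6803
Fair forward F* = (S − I)·e^(rT) = (273.79 − 5.6803)·e^0.044900 = 268.1097 × 1.045923 = 280.4221
Market R$282.78 > fair 280.4221: forward overpriced → cash-and-carry (borrow at r, buy the stock and collect the dividends, short the forward).
Profit at T = |F_mkt − F*| = |282.78 − 280.4221| = R$2.36 per share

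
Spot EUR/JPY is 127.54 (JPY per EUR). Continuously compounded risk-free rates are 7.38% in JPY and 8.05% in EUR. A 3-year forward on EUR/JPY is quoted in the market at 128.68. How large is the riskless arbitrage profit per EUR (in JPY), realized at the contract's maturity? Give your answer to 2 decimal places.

Fair forward: F* = S·e^(carry·T), with carry = (r_JPY − r_EUR) = 0.0738 − 0.0805 = -0.0067
F* = 127.54 · e^(-0.0067 × 3) = 127.54 · e^-0.020100 = 127.54 × 0.980101 = 125.0021
Market 128.68 > fair 125.0021: forward overpriced → cash-and-carry (buy spot, short the forward).
At maturity, profit = |F_mkt − F*| = |128.68 − 125.0021| = 3.68 per EUR (in JPY)

3.68 per EUR (in JPY)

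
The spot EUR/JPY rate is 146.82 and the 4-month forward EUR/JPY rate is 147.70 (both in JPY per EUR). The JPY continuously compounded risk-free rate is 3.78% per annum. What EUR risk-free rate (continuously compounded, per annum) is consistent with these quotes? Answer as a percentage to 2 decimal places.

F = S·e^((r_JPY − r_EUR)T) ⇒ r_EUR = r_JPY − ln(F/S)/T
ln(147.70/146.82) = 0.005976; /(4/12) = 0.017928
r_EUR = 0.0378 − 0.017928 = 0.019872
r_EUR = 1.99%

1.99%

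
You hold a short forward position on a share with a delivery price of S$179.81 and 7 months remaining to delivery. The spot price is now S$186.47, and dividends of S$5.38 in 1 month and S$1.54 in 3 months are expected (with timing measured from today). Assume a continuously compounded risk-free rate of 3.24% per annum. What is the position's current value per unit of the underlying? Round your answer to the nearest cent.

PV(remaining dividends) I = 5.38·e^(−0.0324·1/12) + 1.54·e^(−0.0324·3/12) = 6.8931
Current forward F = (S − I)·e^(rT) = (186.47 − 6.8931)·e^(0.0324·7/12) = 179.5769 × 1.019080 = 183.0032
Value (long) = (F − K)·e^(−rT) = (183.0032 − 179.81) × 0.981277 = 3.1334
Short position value = −(long value) = -S$3.13

-S$3.13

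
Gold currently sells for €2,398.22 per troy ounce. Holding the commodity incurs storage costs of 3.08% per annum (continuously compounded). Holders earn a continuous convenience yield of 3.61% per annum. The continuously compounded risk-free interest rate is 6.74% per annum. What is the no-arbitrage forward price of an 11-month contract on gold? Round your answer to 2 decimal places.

€2,538.70 per troy ounce

Net carry = r + u − y = 0.0674 + 0.0308 − 0.0361 = 0.0621
F = S·e^((r+u−y)T) = 2398.22 · e^(0.0621 × 11/12) = 2398.22 · e^0.05692500
= 2398.22 × 1.05857641 = €2,538.70 per troy ounce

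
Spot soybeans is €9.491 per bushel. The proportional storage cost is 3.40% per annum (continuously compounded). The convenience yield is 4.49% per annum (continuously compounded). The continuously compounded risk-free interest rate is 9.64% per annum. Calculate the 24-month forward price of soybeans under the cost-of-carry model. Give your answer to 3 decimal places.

€11.261 per bushel

Net carry = r + u − y = 0.0964 + 0.0340 − 0.0449 = 0.0855
F = S·e^((r+u−y)T) = 9.491 · e^(0.0855 × 24/12) = 9.491 · e^0.171000
= 9.491 × 1.186491 = €11.261 per bushel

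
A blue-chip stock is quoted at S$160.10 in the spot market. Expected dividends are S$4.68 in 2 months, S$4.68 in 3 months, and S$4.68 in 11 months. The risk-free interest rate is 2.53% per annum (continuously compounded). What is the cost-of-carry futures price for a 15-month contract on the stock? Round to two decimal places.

PV(dividends) I = 4.68·e^(−0.0253·2/12) + 4.68·e^(−0.0253·3/12) + 4.68·e^(−0.0253·11/12)
I = 4.6603 + 4.6505 + 4.5727 = 13.8835
F = (S − I)·e^(rT) = (160.10 − 13.8835) · e^(0.0253·15/12)
= 146.2165 · e^0.031625 = 146.2165 × 1.032130 = S$150.91

S$150.91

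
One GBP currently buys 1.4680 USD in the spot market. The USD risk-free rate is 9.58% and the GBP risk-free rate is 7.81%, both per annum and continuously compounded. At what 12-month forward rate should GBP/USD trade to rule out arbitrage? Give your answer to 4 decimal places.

F = S·e^((r_USD − r_GBP)T) = 1.4680 · e^((0.0958 − 0.0781) × 12/12)
= 1.4680 · e^0.017700 = 1.4680 × 1.017858
F = 1.4942 USD per GBP

1.4942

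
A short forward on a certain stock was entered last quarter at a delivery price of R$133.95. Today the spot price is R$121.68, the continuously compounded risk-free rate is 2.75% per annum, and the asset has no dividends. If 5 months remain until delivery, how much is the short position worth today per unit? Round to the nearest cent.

Current fair forward for the remaining 5 months: F = S·e^(r·T), r = 0.0275
F = 121.68 · e^(0.0275 × 5/12) = 121.68 × 1.011524 = 123.0822
Value of long forward = (F − K)·e^(−rT) = (123.0822 − 133.95) · e^(−0.0275·5/12)
= -10.8678 × 0.988607 = -10.74
Short position value = −(long value) = R$10.74

R$10.74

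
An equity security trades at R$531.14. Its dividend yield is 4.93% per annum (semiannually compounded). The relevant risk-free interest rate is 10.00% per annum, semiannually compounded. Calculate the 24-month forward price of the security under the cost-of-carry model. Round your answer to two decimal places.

R$585.68

F = S · (1+r/2)^(2T) / (1+q/2)^(2T)
= 531.14 × 1.215506 / 1.102306 = 531.14 × 1.102694
F = R$585.68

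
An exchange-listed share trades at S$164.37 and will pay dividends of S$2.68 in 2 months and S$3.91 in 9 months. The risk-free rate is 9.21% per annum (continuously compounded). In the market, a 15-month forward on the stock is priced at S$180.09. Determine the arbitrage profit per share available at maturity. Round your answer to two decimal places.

PV(dividends) I = 2.68·e^(−0.0921·2/12) + 3.91·e^(−0.0921·9/12) = 6.2882
Fair forward F* = (S − I)·e^(rT) = (164.37 − 6.2882)·e^0.115125 = 158.0818 × 1.122014 = 177.3700
Market S$180.09 > fair 177.3700: forward overpriced → cash-and-carry (borrow at r, buy the stock and collect the dividends, short the forward).
Profit at T = |F_mkt − F*| = |180.09 − 177.3700| = S$2.72 per share

S$2.72 per share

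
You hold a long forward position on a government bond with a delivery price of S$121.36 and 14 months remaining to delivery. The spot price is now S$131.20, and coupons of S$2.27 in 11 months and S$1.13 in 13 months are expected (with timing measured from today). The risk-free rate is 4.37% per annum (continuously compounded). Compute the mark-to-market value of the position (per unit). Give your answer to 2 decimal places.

PV(remaining coupons) I = 2.27·e^(−0.0437·11/12) + 1.13·e^(−0.0437·13/12) = 3.2586
Current forward F = (S − I)·e^(rT) = (131.20 − 3.2586)·e^(0.0437·14/12) = 127.9414 × 1.052305 = 134.6334
Value (long) = (F − K)·e^(−rT) = (134.6334 − 121.36) × 0.950295 = 12.6136
Value = S$12.61

S$12.61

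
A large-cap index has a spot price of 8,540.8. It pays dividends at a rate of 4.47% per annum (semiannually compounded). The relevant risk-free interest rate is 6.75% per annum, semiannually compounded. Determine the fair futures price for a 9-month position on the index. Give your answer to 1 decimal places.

8,684.1

F = S · (1+r/2)^(2T) / (1+q/2)^(2T)
= 8540.8 × 1.051050 / 1.033712 = 8540.8 × 1.016773
F = 8,684.1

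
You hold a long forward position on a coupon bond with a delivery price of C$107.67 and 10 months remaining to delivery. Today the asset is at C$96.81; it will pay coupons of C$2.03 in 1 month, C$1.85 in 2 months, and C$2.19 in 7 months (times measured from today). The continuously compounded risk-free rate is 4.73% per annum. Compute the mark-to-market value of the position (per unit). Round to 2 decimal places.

-C$12.69

PV(remaining coupons) I = 2.03·e^(−0.0473·1/12) + 1.85·e^(−0.0473·2/12) + 2.19·e^(−0.0473·7/12) = 5.9879
Current forward F = (S − I)·e^(rT) = (96.81 − 5.9879)·e^(0.0473·10/12) = 90.8221 × 1.040204 = 94.4735
Value (long) = (F − K)·e^(−rT) = (94.4735 − 107.67) × 0.961350 = -12.6865
Value = -C$12.69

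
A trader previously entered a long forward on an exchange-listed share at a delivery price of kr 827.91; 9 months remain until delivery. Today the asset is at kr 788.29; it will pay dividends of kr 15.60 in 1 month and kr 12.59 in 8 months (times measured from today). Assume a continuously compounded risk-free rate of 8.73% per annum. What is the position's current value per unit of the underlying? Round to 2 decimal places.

-kr 14.51

PV(remaining dividends) I = 15.60·e^(−0.0873·1/12) + 12.59·e^(−0.0873·8/12) = 27.3651
Current forward F = (S − I)·e^(rT) = (788.29 − 27.3651)·e^(0.0873·9/12) = 760.9249 × 1.067666 = 812.4136
Value (long) = (F − K)·e^(−rT) = (812.4136 − 827.91) × 0.936622 = -14.5143
Value = -kr 14.51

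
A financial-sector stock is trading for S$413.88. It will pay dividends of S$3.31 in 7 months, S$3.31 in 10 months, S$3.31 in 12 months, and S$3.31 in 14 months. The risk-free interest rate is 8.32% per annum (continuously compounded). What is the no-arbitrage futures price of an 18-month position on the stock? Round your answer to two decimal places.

PV(dividends) I = 3.31·e^(−0.0832·7/12) + 3.31·e^(−0.0832·10/12) + 3.31·e^(−0.0832·12/12) + 3.31·e^(−0.0832·14/12)
I = 3.1532 + 3.0883 + 3.0458 + 3.0038 = 12.2911
F = (S − I)·e^(rT) = (413.88 − 12.2911) · e^(0.0832·18/12)
= 401.5889 · e^0.124800 = 401.5889 × 1.132922 = S$454.97

S$454.97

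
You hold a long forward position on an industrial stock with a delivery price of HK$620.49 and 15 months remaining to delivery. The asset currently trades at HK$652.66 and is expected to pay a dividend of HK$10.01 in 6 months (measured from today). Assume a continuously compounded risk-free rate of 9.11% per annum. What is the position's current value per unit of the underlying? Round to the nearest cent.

PV(remaining dividends) I = 10.01·e^(−0.0911·6/12) = 9.5643
Current forward F = (S − I)·e^(rT) = (652.66 − 9.5643)·e^(0.0911·15/12) = 643.0957 × 1.120612 = 720.6608
Value (long) = (F − K)·e^(−rT) = (720.6608 − 620.49) × 0.892369 = 89.3893
Value = HK$89.39

HK$89.39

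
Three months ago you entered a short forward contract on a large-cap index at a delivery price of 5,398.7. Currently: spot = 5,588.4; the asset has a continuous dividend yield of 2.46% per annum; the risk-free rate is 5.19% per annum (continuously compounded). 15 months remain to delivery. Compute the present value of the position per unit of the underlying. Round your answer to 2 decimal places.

-359.59

Current fair forward for the remaining 15 months: F = S·e^((r − q)·T), (r − q) = 0.0519 − 0.0246 = 0.0273
F = 5588.4 · e^(0.0273 × 15/12) = 5588.4 × 1.03471394 = 5782.3954
Value of long forward = (F − K)·e^(−rT) = (5782.3954 − 5398.7) · e^(−0.0519·15/12)
= 383.6954 × 0.93718460 = 359.59
Short position value = −(long value) = -359.59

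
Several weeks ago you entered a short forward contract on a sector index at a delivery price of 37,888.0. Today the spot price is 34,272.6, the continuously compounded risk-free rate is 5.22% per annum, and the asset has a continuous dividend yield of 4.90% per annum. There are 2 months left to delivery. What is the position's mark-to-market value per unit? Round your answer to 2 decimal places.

Current fair forward for the remaining 2 months: F = S·e^((r − q)·T), (r − q) = 0.0522 − 0.0490 = 0.0032
F = 34272.6 · e^(0.0032 × 2/12) = 34272.6 × 1.00053348 = 34290.8837
Value of long forward = (F − K)·e^(−rT) = (34290.8837 − 37888.0) · e^(−0.0522·2/12)
= -3597.1163 × 0.99133774 = -3565.96
Short position value = −(long value) = 3565.96

3565.96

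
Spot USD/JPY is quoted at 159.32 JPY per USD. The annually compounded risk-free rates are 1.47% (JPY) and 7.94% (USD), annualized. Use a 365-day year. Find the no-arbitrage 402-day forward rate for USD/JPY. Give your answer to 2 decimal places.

By covered interest parity, F = S · (1+r_JPY)^T / (1+r_USD)^T
= 159.32 × 1.016202 / 1.087793 = 159.32 × 0.934187
F = 148.83 JPY per USD

148.83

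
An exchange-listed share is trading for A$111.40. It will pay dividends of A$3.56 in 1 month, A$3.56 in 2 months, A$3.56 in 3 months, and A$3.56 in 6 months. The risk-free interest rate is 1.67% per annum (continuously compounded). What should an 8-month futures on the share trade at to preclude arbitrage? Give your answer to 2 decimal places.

A$98.31

PV(dividends) I = 3.56·e^(−0.0167·1/12) + 3.56·e^(−0.0167·2/12) + 3.56·e^(−0.0167·3/12) + 3.56·e^(−0.0167·6/12)
I = 3.5550 + 3.5501 + 3.5452 + 3.5304 = 14.1807
F = (S − I)·e^(rT) = (111.40 − 14.1807) · e^(0.0167·8/12)
= 97.2193 · e^0.011133 = 97.2193 × 1.011195 = A$98.31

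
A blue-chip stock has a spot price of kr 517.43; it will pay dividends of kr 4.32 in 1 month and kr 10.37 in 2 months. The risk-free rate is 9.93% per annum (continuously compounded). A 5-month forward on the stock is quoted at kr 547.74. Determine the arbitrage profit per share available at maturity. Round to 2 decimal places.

kr 23.55 per share

PV(dividends) I = 4.32·e^(−0.0993·1/12) + 10.37·e^(−0.0993·2/12) = 14.4842
Fair forward F* = (S − I)·e^(rT) = (517.43 − 14.4842)·e^0.041375 = 502.9458 × 1.042243 = 524.1917
Market kr 547.74 > fair 524.1917: forward overpriced → cash-and-carry (borrow at r, buy the stock and collect the dividends, short the forward).
Profit at T = |F_mkt − F*| = |547.74 − 524.1917| = kr 23.55 per share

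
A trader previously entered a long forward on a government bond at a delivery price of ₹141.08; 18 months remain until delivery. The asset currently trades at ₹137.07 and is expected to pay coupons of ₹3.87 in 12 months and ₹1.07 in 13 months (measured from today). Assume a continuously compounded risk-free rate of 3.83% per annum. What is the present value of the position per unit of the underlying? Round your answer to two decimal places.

-₹0.88

PV(remaining coupons) I = 3.87·e^(−0.0383·12/12) + 1.07·e^(−0.0383·13/12) = 4.7511
Current forward F = (S − I)·e^(rT) = (137.07 − 4.7511)·e^(0.0383·18/12) = 132.3189 × 1.059132 = 140.1432
Value (long) = (F − K)·e^(−rT) = (140.1432 − 141.08) × 0.944169 = -0.8845
Value = -₹0.88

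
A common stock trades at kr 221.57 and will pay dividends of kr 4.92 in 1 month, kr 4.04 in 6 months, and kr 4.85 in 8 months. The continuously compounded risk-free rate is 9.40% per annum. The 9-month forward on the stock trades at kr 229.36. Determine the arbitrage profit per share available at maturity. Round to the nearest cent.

PV(dividends) I = 4.92·e^(−0.0940·1/12) + 4.04·e^(−0.0940·6/12) + 4.85·e^(−0.0940·8/12) = 13.2915
Fair forward F* = (S − I)·e^(rT) = (221.57 − 13.2915)·e^0.070500 = 208.2785 × 1.073045 = 223.4922
Market kr 229.36 > fair 223.4922: forward overpriced → cash-and-carry (borrow at r, buy the stock and collect the dividends, short the forward).
Profit at T = |F_mkt − F*| = |229.36 − 223.4922| = kr 5.87 per share

kr 5.87 per share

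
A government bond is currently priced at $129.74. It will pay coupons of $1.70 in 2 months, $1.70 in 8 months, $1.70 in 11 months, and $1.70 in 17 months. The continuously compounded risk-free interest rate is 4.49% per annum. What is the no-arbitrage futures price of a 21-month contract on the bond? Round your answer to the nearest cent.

PV(coupons) I = 1.70·e^(−0.0449·2/12) + 1.70·e^(−0.0449·8/12) + 1.70·e^(−0.0449·11/12) + 1.70·e^(−0.0449·17/12)
I = 1.6873 + 1.6499 + 1.6315 + 1.5952 = 6.5639
F = (S − I)·e^(rT) = (129.74 − 6.5639) · e^(0.0449·21/12)
= 123.1761 · e^0.078575 = 123.1761 × 1.081744 = $133.25

$133.25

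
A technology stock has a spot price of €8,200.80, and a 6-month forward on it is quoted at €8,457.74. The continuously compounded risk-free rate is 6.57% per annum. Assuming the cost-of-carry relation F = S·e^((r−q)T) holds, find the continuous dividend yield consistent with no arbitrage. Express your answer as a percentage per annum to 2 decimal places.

From F = S·e^((r−q)T): (r − q) = ln(F/S)/T
ln(8457.74/8200.80) = ln(1.031331) = 0.030850
(r − q) = 0.030850 / (6/12) = 0.061700
q = r − ln(F/S)/T = 0.0657 − 0.061700 = 0.004000
q = 0.40%

0.40%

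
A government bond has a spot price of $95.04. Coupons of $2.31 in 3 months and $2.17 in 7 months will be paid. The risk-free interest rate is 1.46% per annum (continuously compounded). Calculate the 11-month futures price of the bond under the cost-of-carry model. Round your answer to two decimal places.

PV(coupons) I = 2.31·e^(−0.0146·3/12) + 2.17·e^(−0.0146·7/12)
I = 2.3016 + 2.1516 = 4.4532
F = (S − I)·e^(rT) = (95.04 − 4.4532) · e^(0.0146·11/12)
= 90.5868 · e^0.013383 = 90.5868 × 1.013473 = $91.81

$91.81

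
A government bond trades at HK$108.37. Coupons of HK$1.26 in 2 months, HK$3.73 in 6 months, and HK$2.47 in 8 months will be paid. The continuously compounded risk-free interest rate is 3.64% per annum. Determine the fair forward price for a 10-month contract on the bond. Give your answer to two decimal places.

PV(coupons) I = 1.26·e^(−0.0364·2/12) + 3.73·e^(−0.0364·6/12) + 2.47·e^(−0.0364·8/12)
I = 1.2524 + 3.6627 + 2.4108 = 7.3259
F = (S − I)·e^(rT) = (108.37 − 7.3259) · e^(0.0364·10/12)
= 101.0441 · e^0.030333 = 101.0441 × 1.030798 = HK$104.16

HK$104.16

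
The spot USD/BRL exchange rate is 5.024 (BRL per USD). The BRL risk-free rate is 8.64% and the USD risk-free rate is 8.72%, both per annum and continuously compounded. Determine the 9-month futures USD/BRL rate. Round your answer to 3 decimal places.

F = S·e^((r_BRL − r_USD)T) = 5.024 · e^((0.0864 − 0.0872) × 9/12)
= 5.024 · e^-0.000600 = 5.024 × 0.999400
F = 5.021 BRL per USD

5.021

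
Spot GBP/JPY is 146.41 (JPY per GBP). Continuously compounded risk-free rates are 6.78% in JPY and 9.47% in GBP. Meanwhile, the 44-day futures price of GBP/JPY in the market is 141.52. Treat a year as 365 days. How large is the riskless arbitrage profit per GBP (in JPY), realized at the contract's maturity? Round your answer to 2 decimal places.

Fair futures: F* = S·e^(carry·T), with carry = (r_JPY − r_GBP) = 0.0678 − 0.0947 = -0.0269
F* = 146.41 · e^(-0.0269 × 44/365) = 146.41 · e^-0.003243 = 146.41 × 0.996762 = 145.9359
Market 141.52 < fair 145.9359: forward underpriced → reverse cash-and-carry (short spot, go long the forward).
At maturity, profit = |F_mkt − F*| = |141.52 − 145.9359| = 4.42 per GBP (in JPY)

4.42 per GBP (in JPY)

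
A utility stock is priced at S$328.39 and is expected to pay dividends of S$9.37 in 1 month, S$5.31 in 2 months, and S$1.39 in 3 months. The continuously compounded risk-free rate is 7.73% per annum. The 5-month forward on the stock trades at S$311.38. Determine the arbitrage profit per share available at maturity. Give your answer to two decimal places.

S$11.32 per share

PV(dividends) I = 9.37·e^(−0.0773·1/12) + 5.31·e^(−0.0773·2/12) + 1.39·e^(−0.0773·3/12) = 15.9153
Fair forward F* = (S − I)·e^(rT) = (328.39 − 15.9153)·e^0.032208 = 312.4747 × 1.032732 = 322.7026
Market S$311.38 < fair 322.7026: forward underpriced → reverse cash-and-carry (short the stock, invest proceeds at r, pay the dividends, go long the forward).
Profit at T = |F_mkt − F*| = |311.38 − 322.7026| = S$11.32 per share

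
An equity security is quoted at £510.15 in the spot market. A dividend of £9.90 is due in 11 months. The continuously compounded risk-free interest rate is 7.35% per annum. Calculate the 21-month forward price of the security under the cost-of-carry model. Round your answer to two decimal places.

PV(dividends) I = 9.90·e^(−0.0735·11/12)
I = 9.2550
F = (S − I)·e^(rT) = (510.15 − 9.2550) · e^(0.0735·21/12)
= 500.8950 · e^0.128625 = 500.8950 × 1.137264 = £569.65

£569.65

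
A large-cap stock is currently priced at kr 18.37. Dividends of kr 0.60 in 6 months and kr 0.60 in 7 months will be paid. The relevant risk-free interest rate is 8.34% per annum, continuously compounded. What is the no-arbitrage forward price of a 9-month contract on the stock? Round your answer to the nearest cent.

kr 18.33

PV(dividends) I = 0.60·e^(−0.0834·6/12) + 0.60·e^(−0.0834·7/12)
I = 0.5755 + 0.5715 = 1.1470
F = (S − I)·e^(rT) = (18.37 − 1.1470) · e^(0.0834·9/12)
= 17.2230 · e^0.062550 = 17.2230 × 1.064548 = kr 18.33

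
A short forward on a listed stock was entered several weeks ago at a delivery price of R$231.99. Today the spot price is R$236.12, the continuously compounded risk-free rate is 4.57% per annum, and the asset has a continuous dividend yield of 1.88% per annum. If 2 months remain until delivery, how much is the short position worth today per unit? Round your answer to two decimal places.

-R$5.15

Current fair forward for the remaining 2 months: F = S·e^((r − q)·T), (r − q) = 0.0457 − 0.0188 = 0.0269
F = 236.12 · e^(0.0269 × 2/12) = 236.12 × 1.004493 = 237.1809
Value of long forward = (F − K)·e^(−rT) = (237.1809 − 231.99) · e^(−0.0457·2/12)
= 5.1909 × 0.992412 = 5.15
Short position value = −(long value) = -R$5.15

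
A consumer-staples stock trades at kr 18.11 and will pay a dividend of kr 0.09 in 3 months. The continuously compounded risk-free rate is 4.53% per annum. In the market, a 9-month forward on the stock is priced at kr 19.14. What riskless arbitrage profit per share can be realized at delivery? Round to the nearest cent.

PV(dividends) I = 0.09·e^(−0.0453·3/12) = 0.0890
Fair forward F* = (S − I)·e^(rT) = (18.11 − 0.0890)·e^0.033975 = 18.0210 × 1.034559 = 18.6438
Market kr 19.14 > fair 18.6438: forward overpriced → cash-and-carry (borrow at r, buy the stock and collect the dividends, short the forward).
Profit at T = |F_mkt − F*| = |19.14 − 18.6438| = kr 0.50 per share

kr 0.50 per share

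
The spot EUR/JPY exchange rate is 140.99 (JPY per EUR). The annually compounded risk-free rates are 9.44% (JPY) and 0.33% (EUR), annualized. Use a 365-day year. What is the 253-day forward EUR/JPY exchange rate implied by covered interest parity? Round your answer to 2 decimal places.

By covered interest parity, F = S · (1+r_JPY)^T / (1+r_EUR)^T
= 140.99 × 1.064523 / 1.002286 = 140.99 × 1.062095
F = 149.74 JPY per EUR

149.74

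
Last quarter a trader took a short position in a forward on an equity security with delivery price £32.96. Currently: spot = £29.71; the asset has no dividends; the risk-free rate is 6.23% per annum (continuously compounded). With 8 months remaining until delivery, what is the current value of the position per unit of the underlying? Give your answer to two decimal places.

Current fair forward for the remaining 8 months: F = S·e^(r·T), r = 0.0623
F = 29.71 · e^(0.0623 × 8/12) = 29.71 × 1.042408 = 30.9699
Value of long forward = (F − K)·e^(−rT) = (30.9699 − 32.96) · e^(−0.0623·8/12)
= -1.9901 × 0.959317 = -1.91
Short position value = −(long value) = £1.91

£1.91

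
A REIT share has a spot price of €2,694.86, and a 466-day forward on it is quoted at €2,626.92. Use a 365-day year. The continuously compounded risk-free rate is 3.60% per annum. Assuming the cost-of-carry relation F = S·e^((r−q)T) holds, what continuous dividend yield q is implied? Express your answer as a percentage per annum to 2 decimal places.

From F = S·e^((r−q)T): (r − q) = ln(F/S)/T
ln(2626.92/2694.86) = ln(0.974789) = -0.025534
(r − q) = -0.025534 / (466/365) = -0.020000
q = r − ln(F/S)/T = 0.0360 + 0.020000 = 0.056000
q = 5.60%

5.60%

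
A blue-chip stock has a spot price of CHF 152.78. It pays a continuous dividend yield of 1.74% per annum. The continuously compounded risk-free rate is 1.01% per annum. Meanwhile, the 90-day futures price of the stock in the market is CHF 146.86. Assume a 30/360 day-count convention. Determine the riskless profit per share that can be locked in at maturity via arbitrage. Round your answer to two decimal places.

Fair futures: F* = S·e^(carry·T), with carry = (r − q) = 0.0101 − 0.0174 = -0.0073
F* = 152.78 · e^(-0.0073 × 90/360) = 152.78 · e^-0.001825 = 152.78 × 0.998177 = CHF 152.5015
Market CHF 146.86 < fair CHF 152.5015: forward underpriced → reverse cash-and-carry (short spot, go long the forward).
At maturity, profit = |F_mkt − F*| = |146.86 − 152.5015| = CHF 5.64 per share

CHF 5.64 per share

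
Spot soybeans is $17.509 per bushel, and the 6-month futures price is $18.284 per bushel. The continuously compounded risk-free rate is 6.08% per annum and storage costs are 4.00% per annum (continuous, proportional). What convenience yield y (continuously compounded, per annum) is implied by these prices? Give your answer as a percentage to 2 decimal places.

F = S·e^((r+u−y)T) ⇒ (r+u−y) = ln(F/S)/T
ln(18.284/17.509) = 0.043311; /T ⇒ 0.086622
y = r + u − ln(F/S)/T = 0.0608 + 0.0400 − 0.086622 = 0.014178
y = 1.42%

1.42%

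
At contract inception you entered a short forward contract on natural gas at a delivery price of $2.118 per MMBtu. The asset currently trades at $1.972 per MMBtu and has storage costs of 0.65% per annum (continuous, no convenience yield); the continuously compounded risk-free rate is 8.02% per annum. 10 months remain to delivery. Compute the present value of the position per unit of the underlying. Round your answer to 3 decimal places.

Current fair forward for the remaining 10 months: F = S·e^((r + u)·T), (r + u) = 0.0802 + 0.0065 = 0.0867
F = 1.972 · e^(0.0867 × 10/12) = 1.972 × 1.074924 = 2.1198
Value of long forward = (F − K)·e^(−rT) = (2.1198 − 2.118) · e^(−0.0802·10/12)
= 0.0018 × 0.935351 = 0.002
Short position value = −(long value) = -$0.002

-$0.002 per MMBtu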